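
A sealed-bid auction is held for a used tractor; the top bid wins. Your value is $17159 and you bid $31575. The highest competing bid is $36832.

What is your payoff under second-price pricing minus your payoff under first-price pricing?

Your bid $31575 is below $36832, so you lose under either rule.
Payoff is $0 in both cases; difference = $0.

$0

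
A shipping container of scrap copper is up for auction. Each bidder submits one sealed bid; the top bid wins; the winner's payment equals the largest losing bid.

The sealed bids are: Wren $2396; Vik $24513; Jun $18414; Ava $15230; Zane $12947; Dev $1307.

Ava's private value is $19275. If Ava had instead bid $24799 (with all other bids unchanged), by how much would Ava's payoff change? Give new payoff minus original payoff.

The highest bid among the other bidders is $24513; Ava's bid doesn't change that.
Original bid $15230: Ava is not highest (top rival bid is $24513); payoff $0.
Alternative bid $24799: Ava is highest, pays the top rival bid $24513; payoff $19275 − $24513 = −$5238.
Change in payoff = −$5238 − ($0) = −$5238.

−$5238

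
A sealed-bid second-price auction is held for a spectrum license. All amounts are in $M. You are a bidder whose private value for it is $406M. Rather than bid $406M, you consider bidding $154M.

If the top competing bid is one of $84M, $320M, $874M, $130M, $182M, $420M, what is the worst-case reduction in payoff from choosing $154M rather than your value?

$84M: same outcome either way → loss $0M.
$320M: truthful gives $86M, deviation gives $0M → loss $86M.
$874M: same outcome either way → loss $0M.
$130M: same outcome either way → loss $0M.
$182M: truthful gives $224M, deviation gives $0M → loss $224M.
$420M: same outcome either way → loss $0M.
Maximum loss: $224M.

$224M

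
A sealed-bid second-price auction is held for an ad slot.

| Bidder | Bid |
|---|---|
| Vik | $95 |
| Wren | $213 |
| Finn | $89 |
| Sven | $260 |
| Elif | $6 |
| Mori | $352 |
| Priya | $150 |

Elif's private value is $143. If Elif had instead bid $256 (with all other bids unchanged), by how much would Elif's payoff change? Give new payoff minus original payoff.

The highest bid among the other bidders is $352; Elif's bid doesn't change that.
Original bid $6: Elif is not highest (top rival bid is $352); payoff $0.
Alternative bid $256: Elif is not highest (top rival bid is $352); payoff $0.
Change in payoff = $0 − ($0) = $0.

$0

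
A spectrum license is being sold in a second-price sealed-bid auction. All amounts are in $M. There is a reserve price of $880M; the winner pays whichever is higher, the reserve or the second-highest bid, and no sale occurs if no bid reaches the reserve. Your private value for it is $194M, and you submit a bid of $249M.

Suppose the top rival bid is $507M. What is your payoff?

$0M

Your bid $249M is below the highest competing bid $507M, so you lose. Payoff $0M.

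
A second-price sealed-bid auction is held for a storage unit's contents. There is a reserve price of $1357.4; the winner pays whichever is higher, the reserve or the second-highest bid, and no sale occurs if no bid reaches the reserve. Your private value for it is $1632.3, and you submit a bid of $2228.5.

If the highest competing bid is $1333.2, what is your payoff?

$274.9

Your bid $2228.5 is the highest and exceeds the reserve.
Price = max(second-highest bid, reserve) = max($1333.2, $1357.4) = $1357.4.
Payoff = $1632.3 − $1357.4 = $274.9.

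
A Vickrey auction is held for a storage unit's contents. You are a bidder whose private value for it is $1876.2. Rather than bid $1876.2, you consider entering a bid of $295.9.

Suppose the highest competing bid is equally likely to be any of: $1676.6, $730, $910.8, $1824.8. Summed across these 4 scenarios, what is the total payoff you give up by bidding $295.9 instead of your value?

$2362.6

The deviation costs you only when the competing bid falls strictly between $295.9 and $1876.2; elsewhere both bids give the same outcome.
$1676.6: truthful payoff $199.6, deviation payoff $0 → loss $199.6.
$730: truthful payoff $1146.2, deviation payoff $0 → loss $1146.2.
$910.8: truthful payoff $965.4, deviation payoff $0 → loss $965.4.
$1824.8: truthful payoff $51.4, deviation payoff $0 → loss $51.4.
Total loss = $199.6 + $1146.2 + $965.4 + $51.4 = $2362.6.
Because the price is fixed by the runner-up's bid, deviating from your value can only change a good outcome into a bad one — never the reverse.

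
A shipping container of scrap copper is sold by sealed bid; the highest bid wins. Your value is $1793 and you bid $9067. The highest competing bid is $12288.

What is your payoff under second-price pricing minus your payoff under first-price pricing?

$0

Your bid $9067 is below $12288, so you lose under either rule.
Payoff is $0 in both cases; difference = $0.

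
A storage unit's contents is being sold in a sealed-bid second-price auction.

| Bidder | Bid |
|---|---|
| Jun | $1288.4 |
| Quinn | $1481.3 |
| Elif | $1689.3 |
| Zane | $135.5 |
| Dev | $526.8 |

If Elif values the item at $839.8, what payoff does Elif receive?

−$641.5

Highest bid: Elif at $1689.3, so Elif wins.
Second-highest bid: Quinn at $1481.3 — that is the price the winner pays.
Elif's payoff = value − price = $839.8 − $1481.3 = −$641.5.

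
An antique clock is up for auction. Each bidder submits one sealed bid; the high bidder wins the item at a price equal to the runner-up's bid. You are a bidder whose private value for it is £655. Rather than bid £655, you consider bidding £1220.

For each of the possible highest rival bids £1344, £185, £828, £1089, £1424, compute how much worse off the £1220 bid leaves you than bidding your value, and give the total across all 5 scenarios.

£607

The deviation costs you only when the competing bid falls strictly between £655 and £1220; elsewhere both bids give the same outcome.
£1344: outcomes coincide → loss £0.
£185: outcomes coincide → loss £0.
£828: truthful payoff £0, deviation payoff −£173 → loss £173.
£1089: truthful payoff £0, deviation payoff −£434 → loss £434.
£1424: outcomes coincide → loss £0.
Total loss = £173 + £434 = £607.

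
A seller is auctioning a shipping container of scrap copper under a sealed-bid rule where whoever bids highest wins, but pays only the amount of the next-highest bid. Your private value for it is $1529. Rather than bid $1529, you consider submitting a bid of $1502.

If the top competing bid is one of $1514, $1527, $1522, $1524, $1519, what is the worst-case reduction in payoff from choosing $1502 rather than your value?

$15

$1514: truthful gives $15, deviation gives $0 → loss $15.
$1527: truthful gives $2, deviation gives $0 → loss $2.
$1522: truthful gives $7, deviation gives $0 → loss $7.
$1524: truthful gives $5, deviation gives $0 → loss $5.
$1519: truthful gives $10, deviation gives $0 → loss $10.
Maximum loss: $15.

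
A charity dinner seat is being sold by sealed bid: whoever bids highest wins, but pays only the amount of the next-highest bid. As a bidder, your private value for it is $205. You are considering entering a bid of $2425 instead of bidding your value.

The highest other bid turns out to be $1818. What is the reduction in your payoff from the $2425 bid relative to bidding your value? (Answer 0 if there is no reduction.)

$1613

Bidding your value $205: you lose (since $205 < $1818). Payoff $0.
Bidding $2425: you win and pay $1818. Payoff $205 − $1818 = −$1613.
The competing bid $1818 lies between your value and your inflated bid, so overbidding wins an item priced above your value.
Loss from deviating = $0 − (−$1613) = $1613.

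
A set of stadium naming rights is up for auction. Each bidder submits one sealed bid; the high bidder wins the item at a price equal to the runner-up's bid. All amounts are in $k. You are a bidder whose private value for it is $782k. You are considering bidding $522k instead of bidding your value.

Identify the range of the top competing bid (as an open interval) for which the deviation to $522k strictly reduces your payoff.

($522k, $782k)

If the competing bid is below $522k, both bids win at the same price — no difference.
If it is above $782k, both bids lose — no difference.
If it lies strictly between $522k and $782k, bidding your value wins at a price below your value (positive payoff) while bidding $522k loses (payoff 0).
So the deviation strictly hurts on the open interval ($522k, $782k).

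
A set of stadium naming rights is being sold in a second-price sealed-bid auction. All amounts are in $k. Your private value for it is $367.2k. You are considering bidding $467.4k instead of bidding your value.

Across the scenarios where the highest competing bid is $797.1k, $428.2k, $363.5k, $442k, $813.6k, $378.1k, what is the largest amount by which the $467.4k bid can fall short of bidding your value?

$74.8k

$797.1k: same outcome either way → loss $0k.
$428.2k: truthful gives $0k, deviation gives −$61k → loss $61k.
$363.5k: same outcome either way → loss $0k.
$442k: truthful gives $0k, deviation gives −$74.8k → loss $74.8k.
$813.6k: same outcome either way → loss $0k.
$378.1k: truthful gives $0k, deviation gives −$10.9k → loss $10.9k.
Maximum loss: $74.8k.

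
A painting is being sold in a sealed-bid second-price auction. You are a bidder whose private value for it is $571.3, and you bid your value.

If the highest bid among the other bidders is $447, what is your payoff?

$124.3

Your bid $571.3 exceeds the highest competing bid $447, so you win.
In a second-price auction the winner pays the second-highest bid, $447.
Payoff = value − price = $571.3 − $447 = $124.3.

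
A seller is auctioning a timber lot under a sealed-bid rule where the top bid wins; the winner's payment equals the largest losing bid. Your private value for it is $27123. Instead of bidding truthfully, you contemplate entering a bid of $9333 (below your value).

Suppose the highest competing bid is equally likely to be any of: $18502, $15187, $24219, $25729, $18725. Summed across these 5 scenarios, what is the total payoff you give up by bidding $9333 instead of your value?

$33253

The deviation costs you only when the competing bid falls strictly between $9333 and $27123; elsewhere both bids give the same outcome.
$18502: truthful payoff $8621, deviation payoff $0 → loss $8621.
$15187: truthful payoff $11936, deviation payoff $0 → loss $11936.
$24219: truthful payoff $2904, deviation payoff $0 → loss $2904.
$25729: truthful payoff $1394, deviation payoff $0 → loss $1394.
$18725: truthful payoff $8398, deviation payoff $0 → loss $8398.
Total loss = $8621 + $11936 + $2904 + $1394 + $8398 = $33253.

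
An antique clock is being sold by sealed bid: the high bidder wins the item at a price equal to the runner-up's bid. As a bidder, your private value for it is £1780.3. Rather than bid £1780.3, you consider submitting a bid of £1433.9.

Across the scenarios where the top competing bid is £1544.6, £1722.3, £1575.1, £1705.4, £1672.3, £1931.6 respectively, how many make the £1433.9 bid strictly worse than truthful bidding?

The deviation hurts exactly when the highest competing bid lies strictly between £1433.9 and £1780.3 — underbidding then forfeits a profitable win.
£1544.6: inside the interval → strictly worse (loss £235.7).
£1722.3: inside the interval → strictly worse (loss £58).
£1575.1: inside the interval → strictly worse (loss £205.2).
£1705.4: inside the interval → strictly worse (loss £74.9).
£1672.3: inside the interval → strictly worse (loss £108).
£1931.6: above both → same outcome either way.
Count: 5.

5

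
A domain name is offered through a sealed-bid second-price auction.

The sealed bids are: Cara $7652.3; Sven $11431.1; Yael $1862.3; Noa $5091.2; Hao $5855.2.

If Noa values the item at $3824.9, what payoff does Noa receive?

$0

Highest bid: Sven at $11431.1, so Sven wins.
Second-highest bid: Cara at $7652.3 — that is the price the winner pays.
Noa did not win, so Noa pays nothing and receives nothing: payoff $0.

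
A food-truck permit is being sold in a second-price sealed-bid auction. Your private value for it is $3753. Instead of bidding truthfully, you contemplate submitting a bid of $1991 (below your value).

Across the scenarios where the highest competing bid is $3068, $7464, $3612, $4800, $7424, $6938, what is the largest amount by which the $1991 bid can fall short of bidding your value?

$3068: truthful gives $685, deviation gives $0 → loss $685.
$7464: same outcome either way → loss $0.
$3612: truthful gives $141, deviation gives $0 → loss $141.
$4800: same outcome either way → loss $0.
$7424: same outcome either way → loss $0.
$6938: same outcome either way → loss $0.
Maximum loss: $685.

$685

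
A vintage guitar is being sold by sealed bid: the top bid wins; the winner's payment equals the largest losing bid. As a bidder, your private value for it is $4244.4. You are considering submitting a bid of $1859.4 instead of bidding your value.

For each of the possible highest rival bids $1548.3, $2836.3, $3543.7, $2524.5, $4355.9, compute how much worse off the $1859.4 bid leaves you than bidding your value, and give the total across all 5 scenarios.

The deviation costs you only when the competing bid falls strictly between $1859.4 and $4244.4; elsewhere both bids give the same outcome.
$1548.3: outcomes coincide → loss $0.
$2836.3: truthful payoff $1408.1, deviation payoff $0 → loss $1408.1.
$3543.7: truthful payoff $700.7, deviation payoff $0 → loss $700.7.
$2524.5: truthful payoff $1719.9, deviation payoff $0 → loss $1719.9.
$4355.9: outcomes coincide → loss $0.
Total loss = $1408.1 + $700.7 + $1719.9 = $3828.7.

$3828.7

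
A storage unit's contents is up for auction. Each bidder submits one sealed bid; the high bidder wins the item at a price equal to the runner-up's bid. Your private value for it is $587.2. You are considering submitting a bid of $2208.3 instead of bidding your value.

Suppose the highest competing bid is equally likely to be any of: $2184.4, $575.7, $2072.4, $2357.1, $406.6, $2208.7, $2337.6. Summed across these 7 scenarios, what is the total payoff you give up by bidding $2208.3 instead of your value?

$3082.4

The deviation costs you only when the competing bid falls strictly between $587.2 and $2208.3; elsewhere both bids give the same outcome.
$2184.4: truthful payoff $0, deviation payoff −$1597.2 → loss $1597.2.
$575.7: outcomes coincide → loss $0.
$2072.4: truthful payoff $0, deviation payoff −$1485.2 → loss $1485.2.
$2357.1: outcomes coincide → loss $0.
$406.6: outcomes coincide → loss $0.
$2208.7: outcomes coincide → loss $0.
$2337.6: outcomes coincide → loss $0.
Total loss = $1597.2 + $1485.2 = $3082.4.
In a second-price auction your bid sets only whether you win, not what you pay, so bidding your true value is weakly dominant.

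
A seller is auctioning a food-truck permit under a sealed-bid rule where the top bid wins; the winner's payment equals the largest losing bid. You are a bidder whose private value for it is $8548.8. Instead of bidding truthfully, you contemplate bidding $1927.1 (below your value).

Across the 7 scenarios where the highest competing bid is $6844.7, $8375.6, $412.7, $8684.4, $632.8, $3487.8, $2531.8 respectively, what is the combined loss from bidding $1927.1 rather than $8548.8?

$12955.3

The deviation costs you only when the competing bid falls strictly between $1927.1 and $8548.8; elsewhere both bids give the same outcome.
$6844.7: truthful payoff $1704.1, deviation payoff $0 → loss $1704.1.
$8375.6: truthful payoff $173.2, deviation payoff $0 → loss $173.2.
$412.7: outcomes coincide → loss $0.
$8684.4: outcomes coincide → loss $0.
$632.8: outcomes coincide → loss $0.
$3487.8: truthful payoff $5061, deviation payoff $0 → loss $5061.
$2531.8: truthful payoff $6017, deviation payoff $0 → loss $6017.
Total loss = $1704.1 + $173.2 + $5061 + $6017 = $12955.3.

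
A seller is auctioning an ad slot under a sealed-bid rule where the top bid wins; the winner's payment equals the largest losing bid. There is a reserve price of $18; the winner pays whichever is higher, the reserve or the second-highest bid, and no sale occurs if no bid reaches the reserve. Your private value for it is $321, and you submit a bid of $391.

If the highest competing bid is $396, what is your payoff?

Your bid $391 is below the highest competing bid $396, so you lose. Payoff $0.

$0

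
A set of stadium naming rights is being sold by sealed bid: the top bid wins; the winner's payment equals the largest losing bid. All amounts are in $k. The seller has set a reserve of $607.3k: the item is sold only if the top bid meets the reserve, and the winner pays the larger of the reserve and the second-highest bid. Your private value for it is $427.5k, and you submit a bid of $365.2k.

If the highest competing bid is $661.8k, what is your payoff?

Your bid $365.2k is below the highest competing bid $661.8k, so you lose. Payoff $0k.

$0k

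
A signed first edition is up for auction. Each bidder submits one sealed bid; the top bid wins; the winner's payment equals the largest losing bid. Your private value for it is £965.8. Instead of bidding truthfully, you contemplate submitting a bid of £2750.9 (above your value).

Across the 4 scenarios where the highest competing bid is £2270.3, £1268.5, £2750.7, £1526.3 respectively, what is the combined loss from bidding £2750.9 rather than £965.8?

£3952.6

The deviation costs you only when the competing bid falls strictly between £965.8 and £2750.9; elsewhere both bids give the same outcome.
£2270.3: truthful payoff £0, deviation payoff −£1304.5 → loss £1304.5.
£1268.5: truthful payoff £0, deviation payoff −£302.7 → loss £302.7.
£2750.7: truthful payoff £0, deviation payoff −£1784.9 → loss £1784.9.
£1526.3: truthful payoff £0, deviation payoff −£560.5 → loss £560.5.
Total loss = £1304.5 + £302.7 + £1784.9 + £560.5 = £3952.6.
Truthful bidding weakly dominates here: raising your bid can only win items priced above your value, and lowering it can only forfeit items priced below.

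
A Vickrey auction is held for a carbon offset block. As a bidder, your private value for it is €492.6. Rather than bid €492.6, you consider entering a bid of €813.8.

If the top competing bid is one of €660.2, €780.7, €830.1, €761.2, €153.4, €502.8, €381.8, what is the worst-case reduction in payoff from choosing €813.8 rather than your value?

€660.2: truthful gives €0, deviation gives −€167.6 → loss €167.6.
€780.7: truthful gives €0, deviation gives −€288.1 → loss €288.1.
€830.1: same outcome either way → loss €0.
€761.2: truthful gives €0, deviation gives −€268.6 → loss €268.6.
€153.4: same outcome either way → loss €0.
€502.8: truthful gives €0, deviation gives −€10.2 → loss €10.2.
€381.8: same outcome either way → loss €0.
Maximum loss: €288.1.

€288.1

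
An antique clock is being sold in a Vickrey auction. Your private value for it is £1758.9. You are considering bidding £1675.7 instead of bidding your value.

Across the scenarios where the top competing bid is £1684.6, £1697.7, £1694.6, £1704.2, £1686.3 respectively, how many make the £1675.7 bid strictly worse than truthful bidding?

The deviation hurts exactly when the highest competing bid lies strictly between £1675.7 and £1758.9 — underbidding then forfeits a profitable win.
£1684.6: inside the interval → strictly worse (loss £74.3).
£1697.7: inside the interval → strictly worse (loss £61.2).
£1694.6: inside the interval → strictly worse (loss £64.3).
£1704.2: inside the interval → strictly worse (loss £54.7).
£1686.3: inside the interval → strictly worse (loss £72.6).
Count: 5.

5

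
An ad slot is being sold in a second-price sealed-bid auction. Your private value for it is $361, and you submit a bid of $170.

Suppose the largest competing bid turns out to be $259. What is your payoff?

$0

Your bid $170 is below the highest competing bid $259, so you lose.
A losing bidder pays nothing and receives nothing: payoff = $0.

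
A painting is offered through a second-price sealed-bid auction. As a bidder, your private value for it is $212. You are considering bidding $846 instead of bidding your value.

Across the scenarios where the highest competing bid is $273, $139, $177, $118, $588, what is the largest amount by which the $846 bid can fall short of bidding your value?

$376

$273: truthful gives $0, deviation gives −$61 → loss $61.
$139: same outcome either way → loss $0.
$177: same outcome either way → loss $0.
$118: same outcome either way → loss $0.
$588: truthful gives $0, deviation gives −$376 → loss $376.
Maximum loss: $376.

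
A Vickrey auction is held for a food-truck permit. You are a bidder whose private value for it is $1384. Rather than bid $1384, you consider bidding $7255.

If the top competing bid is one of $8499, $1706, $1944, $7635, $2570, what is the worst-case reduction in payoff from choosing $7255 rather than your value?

$8499: same outcome either way → loss $0.
$1706: truthful gives $0, deviation gives −$322 → loss $322.
$1944: truthful gives $0, deviation gives −$560 → loss $560.
$7635: same outcome either way → loss $0.
$2570: truthful gives $0, deviation gives −$1186 → loss $1186.
Maximum loss: $1186.

$1186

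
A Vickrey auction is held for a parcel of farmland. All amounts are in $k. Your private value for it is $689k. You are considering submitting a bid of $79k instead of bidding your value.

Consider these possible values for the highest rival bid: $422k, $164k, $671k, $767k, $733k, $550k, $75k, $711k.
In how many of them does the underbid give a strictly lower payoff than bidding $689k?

The deviation hurts exactly when the highest competing bid lies strictly between $79k and $689k — underbidding then forfeits a profitable win.
$422k: inside the interval → strictly worse (loss $267k).
$164k: inside the interval → strictly worse (loss $525k).
$671k: inside the interval → strictly worse (loss $18k).
$767k: above both → same outcome either way.
$733k: above both → same outcome either way.
$550k: inside the interval → strictly worse (loss $139k).
$75k: below both → same outcome either way.
$711k: above both → same outcome either way.
Count: 4.

4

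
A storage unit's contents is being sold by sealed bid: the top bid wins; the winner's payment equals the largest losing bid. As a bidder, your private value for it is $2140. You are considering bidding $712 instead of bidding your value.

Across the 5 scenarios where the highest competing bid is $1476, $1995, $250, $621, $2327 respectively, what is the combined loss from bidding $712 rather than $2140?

$809

The deviation costs you only when the competing bid falls strictly between $712 and $2140; elsewhere both bids give the same outcome.
$1476: truthful payoff $664, deviation payoff $0 → loss $664.
$1995: truthful payoff $145, deviation payoff $0 → loss $145.
$250: outcomes coincide → loss $0.
$621: outcomes coincide → loss $0.
$2327: outcomes coincide → loss $0.
Total loss = $664 + $145 = $809.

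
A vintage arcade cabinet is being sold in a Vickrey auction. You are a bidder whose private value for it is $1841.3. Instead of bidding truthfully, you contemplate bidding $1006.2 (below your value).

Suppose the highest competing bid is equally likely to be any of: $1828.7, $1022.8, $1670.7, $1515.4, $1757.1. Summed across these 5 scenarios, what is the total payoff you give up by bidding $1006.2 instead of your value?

The deviation costs you only when the competing bid falls strictly between $1006.2 and $1841.3; elsewhere both bids give the same outcome.
$1828.7: truthful payoff $12.6, deviation payoff $0 → loss $12.6.
$1022.8: truthful payoff $818.5, deviation payoff $0 → loss $818.5.
$1670.7: truthful payoff $170.6, deviation payoff $0 → loss $170.6.
$1515.4: truthful payoff $325.9, deviation payoff $0 → loss $325.9.
$1757.1: truthful payoff $84.2, deviation payoff $0 → loss $84.2.
Total loss = $12.6 + $818.5 + $170.6 + $325.9 + $84.2 = $1411.8.

$1411.8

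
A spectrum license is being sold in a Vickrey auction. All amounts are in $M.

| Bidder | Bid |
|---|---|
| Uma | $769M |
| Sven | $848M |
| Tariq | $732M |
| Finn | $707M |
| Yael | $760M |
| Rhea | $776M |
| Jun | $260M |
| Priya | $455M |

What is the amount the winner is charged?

$776M

Highest bid: Sven at $848M, so Sven wins.
Second-highest bid: Rhea at $776M — that is the price the winner pays.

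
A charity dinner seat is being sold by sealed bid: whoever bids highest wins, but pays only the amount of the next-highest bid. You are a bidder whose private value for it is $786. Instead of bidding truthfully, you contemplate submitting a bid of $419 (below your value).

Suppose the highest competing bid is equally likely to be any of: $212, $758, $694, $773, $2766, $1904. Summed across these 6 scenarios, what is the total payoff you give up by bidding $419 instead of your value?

$133

The deviation costs you only when the competing bid falls strictly between $419 and $786; elsewhere both bids give the same outcome.
$212: outcomes coincide → loss $0.
$758: truthful payoff $28, deviation payoff $0 → loss $28.
$694: truthful payoff $92, deviation payoff $0 → loss $92.
$773: truthful payoff $13, deviation payoff $0 → loss $13.
$2766: outcomes coincide → loss $0.
$1904: outcomes coincide → loss $0.
Total loss = $28 + $92 + $13 = $133.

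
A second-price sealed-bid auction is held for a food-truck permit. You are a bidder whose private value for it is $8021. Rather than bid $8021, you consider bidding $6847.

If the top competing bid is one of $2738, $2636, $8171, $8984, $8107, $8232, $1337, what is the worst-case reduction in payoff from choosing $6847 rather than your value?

$0

$2738: same outcome either way → loss $0.
$2636: same outcome either way → loss $0.
$8171: same outcome either way → loss $0.
$8984: same outcome either way → loss $0.
$8107: same outcome either way → loss $0.
$8232: same outcome either way → loss $0.
$1337: same outcome either way → loss $0.
Maximum loss: $0.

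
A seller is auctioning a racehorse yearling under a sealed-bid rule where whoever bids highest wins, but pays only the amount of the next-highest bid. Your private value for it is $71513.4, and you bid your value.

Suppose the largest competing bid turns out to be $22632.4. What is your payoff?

Your bid $71513.4 exceeds the highest competing bid $22632.4, so you win.
In a second-price auction the winner pays the second-highest bid, $22632.4.
Payoff = value − price = $71513.4 − $22632.4 = $48881.

$48881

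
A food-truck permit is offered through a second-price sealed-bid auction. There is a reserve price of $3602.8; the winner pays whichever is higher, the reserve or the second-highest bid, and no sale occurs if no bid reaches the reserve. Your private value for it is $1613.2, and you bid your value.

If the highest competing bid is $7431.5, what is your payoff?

Your bid $1613.2 is below the highest competing bid $7431.5, so you lose. Payoff $0.

$0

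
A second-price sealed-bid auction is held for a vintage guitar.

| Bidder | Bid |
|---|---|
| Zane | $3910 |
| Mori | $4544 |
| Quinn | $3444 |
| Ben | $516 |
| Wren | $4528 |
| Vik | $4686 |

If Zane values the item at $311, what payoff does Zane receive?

$0

Highest bid: Vik at $4686, so Vik wins.
Second-highest bid: Mori at $4544 — that is the price the winner pays.
Zane did not win, so Zane pays nothing and receives nothing: payoff $0.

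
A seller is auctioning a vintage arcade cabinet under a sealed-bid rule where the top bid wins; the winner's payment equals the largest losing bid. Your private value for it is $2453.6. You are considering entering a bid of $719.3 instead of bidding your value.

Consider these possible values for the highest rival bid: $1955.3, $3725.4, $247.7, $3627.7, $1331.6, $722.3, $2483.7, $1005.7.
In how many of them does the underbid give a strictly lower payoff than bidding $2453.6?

The deviation hurts exactly when the highest competing bid lies strictly between $719.3 and $2453.6 — underbidding then forfeits a profitable win.
$1955.3: inside the interval → strictly worse (loss $498.3).
$3725.4: above both → same outcome either way.
$247.7: below both → same outcome either way.
$3627.7: above both → same outcome either way.
$1331.6: inside the interval → strictly worse (loss $1122).
$722.3: inside the interval → strictly worse (loss $1731.3).
$2483.7: above both → same outcome either way.
$1005.7: inside the interval → strictly worse (loss $1447.9).
Count: 4.

4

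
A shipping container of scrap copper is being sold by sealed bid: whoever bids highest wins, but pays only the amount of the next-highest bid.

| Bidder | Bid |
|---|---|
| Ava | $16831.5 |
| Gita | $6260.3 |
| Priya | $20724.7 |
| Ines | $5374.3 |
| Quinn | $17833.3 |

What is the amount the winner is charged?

Highest bid: Priya at $20724.7, so Priya wins.
Second-highest bid: Quinn at $17833.3 — that is the price the winner pays.

$17833.3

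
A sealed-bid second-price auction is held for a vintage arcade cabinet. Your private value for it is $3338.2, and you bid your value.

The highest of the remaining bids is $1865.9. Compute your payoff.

$1472.3

Your bid $3338.2 exceeds the highest competing bid $1865.9, so you win.
In a second-price auction the winner pays the second-highest bid, $1865.9.
Payoff = value − price = $3338.2 − $1865.9 = $1472.3.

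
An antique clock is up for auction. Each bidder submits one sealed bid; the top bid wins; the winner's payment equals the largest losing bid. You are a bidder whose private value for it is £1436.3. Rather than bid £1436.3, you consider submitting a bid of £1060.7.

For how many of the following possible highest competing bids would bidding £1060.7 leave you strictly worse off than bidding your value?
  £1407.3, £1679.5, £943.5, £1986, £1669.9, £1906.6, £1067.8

The deviation hurts exactly when the highest competing bid lies strictly between £1060.7 and £1436.3 — underbidding then forfeits a profitable win.
£1407.3: inside the interval → strictly worse (loss £29).
£1679.5: above both → same outcome either way.
£943.5: below both → same outcome either way.
£1986: above both → same outcome either way.
£1669.9: above both → same outcome either way.
£1906.6: above both → same outcome either way.
£1067.8: inside the interval → strictly worse (loss £368.5).
Count: 2.

2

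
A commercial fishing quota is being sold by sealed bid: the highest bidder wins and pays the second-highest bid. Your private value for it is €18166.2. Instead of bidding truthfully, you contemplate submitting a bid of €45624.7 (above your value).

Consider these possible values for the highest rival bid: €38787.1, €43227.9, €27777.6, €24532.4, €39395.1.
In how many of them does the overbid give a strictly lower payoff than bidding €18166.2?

5

The deviation hurts exactly when the highest competing bid lies strictly between €18166.2 and €45624.7 — overbidding then wins at a price above your value.
€38787.1: inside the interval → strictly worse (loss €20620.9).
€43227.9: inside the interval → strictly worse (loss €25061.7).
€27777.6: inside the interval → strictly worse (loss €9611.4).
€24532.4: inside the interval → strictly worse (loss €6366.2).
€39395.1: inside the interval → strictly worse (loss €21228.9).
Count: 5.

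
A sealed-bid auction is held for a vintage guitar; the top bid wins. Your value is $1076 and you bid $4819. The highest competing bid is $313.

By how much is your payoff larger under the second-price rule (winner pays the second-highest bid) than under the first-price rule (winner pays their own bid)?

You have the highest bid, so you win under either rule.
Second-price: pay $313 → payoff $763.
First-price: pay your own bid $4819 → payoff −$3743.
Difference = $763 − (−$3743) = $4506.

$4506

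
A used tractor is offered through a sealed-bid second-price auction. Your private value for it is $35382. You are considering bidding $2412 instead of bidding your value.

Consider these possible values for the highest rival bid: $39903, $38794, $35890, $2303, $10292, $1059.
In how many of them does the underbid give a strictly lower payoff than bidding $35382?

1

The deviation hurts exactly when the highest competing bid lies strictly between $2412 and $35382 — underbidding then forfeits a profitable win.
$39903: above both → same outcome either way.
$38794: above both → same outcome either way.
$35890: above both → same outcome either way.
$2303: below both → same outcome either way.
$10292: inside the interval → strictly worse (loss $25090).
$1059: below both → same outcome either way.
Count: 1.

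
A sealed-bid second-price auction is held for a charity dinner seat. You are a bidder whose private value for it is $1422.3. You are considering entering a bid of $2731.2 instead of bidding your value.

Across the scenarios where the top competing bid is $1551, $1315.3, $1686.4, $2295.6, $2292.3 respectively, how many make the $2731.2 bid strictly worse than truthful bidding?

4

The deviation hurts exactly when the highest competing bid lies strictly between $1422.3 and $2731.2 — overbidding then wins at a price above your value.
$1551: inside the interval → strictly worse (loss $128.7).
$1315.3: below both → same outcome either way.
$1686.4: inside the interval → strictly worse (loss $264.1).
$2295.6: inside the interval → strictly worse (loss $873.3).
$2292.3: inside the interval → strictly worse (loss $870).
Count: 4.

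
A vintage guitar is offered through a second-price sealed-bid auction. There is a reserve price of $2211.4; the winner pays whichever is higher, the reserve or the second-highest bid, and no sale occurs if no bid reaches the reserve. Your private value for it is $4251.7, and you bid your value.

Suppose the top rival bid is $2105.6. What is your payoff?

$2040.3

Your bid $4251.7 is the highest and exceeds the reserve.
Price = max(second-highest bid, reserve) = max($2105.6, $2211.4) = $2211.4.
Payoff = $4251.7 − $2211.4 = $2040.3.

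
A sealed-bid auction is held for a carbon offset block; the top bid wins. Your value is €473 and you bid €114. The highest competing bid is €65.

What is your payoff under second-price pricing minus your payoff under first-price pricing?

€49

You have the highest bid, so you win under either rule.
Second-price: pay €65 → payoff €408.
First-price: pay your own bid €114 → payoff €359.
Difference = €408 − (€359) = €49.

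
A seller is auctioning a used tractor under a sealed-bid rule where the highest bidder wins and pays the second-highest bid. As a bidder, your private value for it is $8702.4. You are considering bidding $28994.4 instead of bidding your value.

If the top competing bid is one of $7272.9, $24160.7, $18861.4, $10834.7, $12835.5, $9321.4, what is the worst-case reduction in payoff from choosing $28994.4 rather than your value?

$15458.3

$7272.9: same outcome either way → loss $0.
$24160.7: truthful gives $0, deviation gives −$15458.3 → loss $15458.3.
$18861.4: truthful gives $0, deviation gives −$10159 → loss $10159.
$10834.7: truthful gives $0, deviation gives −$2132.3 → loss $2132.3.
$12835.5: truthful gives $0, deviation gives −$4133.1 → loss $4133.1.
$9321.4: truthful gives $0, deviation gives −$619 → loss $619.
Maximum loss: $15458.3.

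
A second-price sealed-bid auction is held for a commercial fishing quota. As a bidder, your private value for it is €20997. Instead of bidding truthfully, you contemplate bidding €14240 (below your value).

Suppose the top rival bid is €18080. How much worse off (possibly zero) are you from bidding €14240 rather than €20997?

Bidding your value €20997: you win (since €20997 > €18080) and pay €18080. Payoff €2917.
Bidding €14240: you lose. Payoff €0.
The competing bid €18080 lies between your shaded bid and your value, so underbidding forfeits an item you could have won at a profitable price.
Loss from deviating = €2917 − (€0) = €2917.
In a second-price auction your bid sets only whether you win, not what you pay, so bidding your true value is weakly dominant.

€2917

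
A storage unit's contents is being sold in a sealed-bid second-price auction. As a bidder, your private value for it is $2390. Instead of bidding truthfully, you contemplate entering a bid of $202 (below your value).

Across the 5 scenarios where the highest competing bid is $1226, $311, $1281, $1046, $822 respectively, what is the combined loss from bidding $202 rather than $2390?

The deviation costs you only when the competing bid falls strictly between $202 and $2390; elsewhere both bids give the same outcome.
$1226: truthful payoff $1164, deviation payoff $0 → loss $1164.
$311: truthful payoff $2079, deviation payoff $0 → loss $2079.
$1281: truthful payoff $1109, deviation payoff $0 → loss $1109.
$1046: truthful payoff $1344, deviation payoff $0 → loss $1344.
$822: truthful payoff $1568, deviation payoff $0 → loss $1568.
Total loss = $1164 + $2079 + $1109 + $1344 + $1568 = $7264.
Because the price is fixed by the runner-up's bid, deviating from your value can only change a good outcome into a bad one — never the reverse.

$7264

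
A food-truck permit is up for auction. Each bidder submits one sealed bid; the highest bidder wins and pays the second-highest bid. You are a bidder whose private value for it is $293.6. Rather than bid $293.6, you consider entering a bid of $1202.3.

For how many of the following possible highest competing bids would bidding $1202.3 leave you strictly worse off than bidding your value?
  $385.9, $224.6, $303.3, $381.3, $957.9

4

The deviation hurts exactly when the highest competing bid lies strictly between $293.6 and $1202.3 — overbidding then wins at a price above your value.
$385.9: inside the interval → strictly worse (loss $92.3).
$224.6: below both → same outcome either way.
$303.3: inside the interval → strictly worse (loss $9.7).
$381.3: inside the interval → strictly worse (loss $87.7).
$957.9: inside the interval → strictly worse (loss $664.3).
Count: 4.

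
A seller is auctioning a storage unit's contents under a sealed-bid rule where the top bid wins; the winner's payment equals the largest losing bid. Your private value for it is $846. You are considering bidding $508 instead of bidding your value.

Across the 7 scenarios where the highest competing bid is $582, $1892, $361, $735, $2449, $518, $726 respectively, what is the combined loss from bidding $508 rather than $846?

$823

The deviation costs you only when the competing bid falls strictly between $508 and $846; elsewhere both bids give the same outcome.
$582: truthful payoff $264, deviation payoff $0 → loss $264.
$1892: outcomes coincide → loss $0.
$361: outcomes coincide → loss $0.
$735: truthful payoff $111, deviation payoff $0 → loss $111.
$2449: outcomes coincide → loss $0.
$518: truthful payoff $328, deviation payoff $0 → loss $328.
$726: truthful payoff $120, deviation payoff $0 → loss $120.
Total loss = $264 + $111 + $328 + $120 = $823.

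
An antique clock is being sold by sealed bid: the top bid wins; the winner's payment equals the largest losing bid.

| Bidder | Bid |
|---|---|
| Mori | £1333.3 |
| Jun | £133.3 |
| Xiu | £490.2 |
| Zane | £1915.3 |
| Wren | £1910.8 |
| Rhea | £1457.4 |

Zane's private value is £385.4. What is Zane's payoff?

−£1525.4

Highest bid: Zane at £1915.3, so Zane wins.
Second-highest bid: Wren at £1910.8 — that is the price the winner pays.
Zane's payoff = value − price = £385.4 − £1910.8 = −£1525.4.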